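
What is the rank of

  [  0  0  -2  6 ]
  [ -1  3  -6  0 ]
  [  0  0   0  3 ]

r1 <-> r2
  [ -1  3  -6  0 ]
  [  0  0  -2  6 ]
  [  0  0   0  3 ]
r1 := -1·r1
  [ 1  -3   6  0 ]
  [ 0   0  -2  6 ]
  [ 0   0   0  3 ]
r2 := -1/2·r2
  [ 1  -3  6   0 ]
  [ 0   0  1  -3 ]
  [ 0   0  0   3 ]
r3 := 1/3·r3
  [ 1  -3  6   0 ]
  [ 0   0  1  -3 ]
  [ 0   0  0   1 ]
r2 := r2 + 3·r3
  [ 1  -3  6  0 ]
  [ 0   0  1  0 ]
  [ 0   0  0  1 ]
r1 := r1 − 6·r2
  [ 1  -3  0  0 ]
  [ 0   0  1  0 ]
  [ 0   0  0  1 ]
The reduced form has 3 nonzero rows.

rank = 3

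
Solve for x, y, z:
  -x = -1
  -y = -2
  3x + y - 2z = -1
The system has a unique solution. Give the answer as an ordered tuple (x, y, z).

Form the augmented matrix and row-reduce:
  [ -1   0   0  |  -1 ]
  [  0  -1   0  |  -2 ]
  [  3   1  -2  |  -1 ]
Multiply r1 by -1.
Subtract 3 times r1 from r3.
Multiply r2 by -1.
Subtract r2 from r3.
Multiply r3 by -1/2.
Reading off the last column: x = 1, y = 2, z = 3.

(1, 2, 3)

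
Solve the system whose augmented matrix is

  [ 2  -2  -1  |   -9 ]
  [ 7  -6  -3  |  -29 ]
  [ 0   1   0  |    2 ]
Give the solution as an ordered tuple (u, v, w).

Multiply ρ1 by 1/2.
  [ 1  -1  -1/2  |  -9/2 ]
  [ 7  -6    -3  |   -29 ]
  [ 0   1     0  |     2 ]
Subtract 7 times ρ1 from ρ2.
  [ 1  -1  -1/2  |  -9/2 ]
  [ 0   1   1/2  |   5/2 ]
  [ 0   1     0  |     2 ]
Subtract ρ2 from ρ3.
  [ 1  -1  -1/2  |  -9/2 ]
  [ 0   1   1/2  |   5/2 ]
  [ 0   0  -1/2  |  -1/2 ]
Multiply ρ3 by -2.
  [ 1  -1  -1/2  |  -9/2 ]
  [ 0   1   1/2  |   5/2 ]
  [ 0   0     1  |     1 ]
Subtract 1/2 times ρ3 from ρ2.
  [ 1  -1  -1/2  |  -9/2 ]
  [ 0   1     0  |     2 ]
  [ 0   0     1  |     1 ]
Add 1/2 times ρ3 to ρ1.
  [ 1  -1  0  |  -4 ]
  [ 0   1  0  |   2 ]
  [ 0   0  1  |   1 ]
Add ρ2 to ρ1.
  [ 1  0  0  |  -2 ]
  [ 0  1  0  |   2 ]
  [ 0  0  1  |   1 ]
Reading off the last column: u = -2, v = 2, w = 1.

(-2, 2, 1)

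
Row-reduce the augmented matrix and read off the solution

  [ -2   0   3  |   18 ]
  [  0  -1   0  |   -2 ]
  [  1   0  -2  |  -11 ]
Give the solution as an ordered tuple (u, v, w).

R1 ← -1/2·R1
  [ 1   0  -3/2  |   -9 ]
  [ 0  -1     0  |   -2 ]
  [ 1   0    -2  |  -11 ]
R3 ← R3 − R1
  [ 1   0  -3/2  |  -9 ]
  [ 0  -1     0  |  -2 ]
  [ 0   0  -1/2  |  -2 ]
R2 ← -1·R2
  [ 1  0  -3/2  |  -9 ]
  [ 0  1     0  |   2 ]
  [ 0  0  -1/2  |  -2 ]
R3 ← -2·R3
  [ 1  0  -3/2  |  -9 ]
  [ 0  1     0  |   2 ]
  [ 0  0     1  |   4 ]
R1 ← R1 + 3/2·R3
  [ 1  0  0  |  -3 ]
  [ 0  1  0  |   2 ]
  [ 0  0  1  |   4 ]
Reading off the last column: u = -3, v = 2, w = 4.

(-3, 2, 4)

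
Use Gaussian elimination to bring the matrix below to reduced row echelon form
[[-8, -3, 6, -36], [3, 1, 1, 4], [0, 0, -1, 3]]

R1 ← -1/8·R1
  [ 1  3/8  -3/4  9/2 ]
  [ 3    1     1    4 ]
  [ 0    0    -1    3 ]
R2 ← R2 − 3·R1
  [ 1   3/8  -3/4    9/2 ]
  [ 0  -1/8  13/4  -19/2 ]
  [ 0     0    -1      3 ]
R2 ← -8·R2
  [ 1  3/8  -3/4  9/2 ]
  [ 0    1   -26   76 ]
  [ 0    0    -1    3 ]
R3 ← -1·R3
  [ 1  3/8  -3/4  9/2 ]
  [ 0    1   -26   76 ]
  [ 0    0     1   -3 ]
R2 ← R2 + 26·R3
  [ 1  3/8  -3/4  9/2 ]
  [ 0    1     0   -2 ]
  [ 0    0     1   -3 ]
R1 ← R1 + 3/4·R3
  [ 1  3/8  0  9/4 ]
  [ 0    1  0   -2 ]
  [ 0    0  1   -3 ]
R1 ← R1 − 3/8·R2
  [ 1  0  0   3 ]
  [ 0  1  0  -2 ]
  [ 0  0  1  -3 ]

[[1, 0, 0, 3], [0, 1, 0, -2], [0, 0, 1, -3]]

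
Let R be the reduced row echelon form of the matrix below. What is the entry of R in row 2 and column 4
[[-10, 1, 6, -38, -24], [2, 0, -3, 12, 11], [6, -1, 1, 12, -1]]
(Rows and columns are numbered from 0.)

ρ1 := -1/10·ρ1
  [ 1  -1/10  -3/5  19/5  12/5 ]
  [ 2      0    -3    12    11 ]
  [ 6     -1     1    12    -1 ]
ρ2 := ρ2 − 2·ρ1
  [ 1  -1/10  -3/5  19/5  12/5 ]
  [ 0    1/5  -9/5  22/5  31/5 ]
  [ 6     -1     1    12    -1 ]
ρ3 := ρ3 − 6·ρ1
  [ 1  -1/10  -3/5   19/5   12/5 ]
  [ 0    1/5  -9/5   22/5   31/5 ]
  [ 0   -2/5  23/5  -54/5  -77/5 ]
ρ2 := 5·ρ2
  [ 1  -1/10  -3/5   19/5   12/5 ]
  [ 0      1    -9     22     31 ]
  [ 0   -2/5  23/5  -54/5  -77/5 ]
ρ3 := ρ3 + 2/5·ρ2
  [ 1  -1/10  -3/5  19/5  12/5 ]
  [ 0      1    -9    22    31 ]
  [ 0      0     1    -2    -3 ]
ρ2 := ρ2 + 9·ρ3
  [ 1  -1/10  -3/5  19/5  12/5 ]
  [ 0      1     0     4     4 ]
  [ 0      0     1    -2    -3 ]
ρ1 := ρ1 + 3/5·ρ3
  [ 1  -1/10  0  13/5  3/5 ]
  [ 0      1  0     4    4 ]
  [ 0      0  1    -2   -3 ]
ρ1 := ρ1 + 1/10·ρ2
  [ 1  0  0   3   1 ]
  [ 0  1  0   4   4 ]
  [ 0  0  1  -2  -3 ]

-3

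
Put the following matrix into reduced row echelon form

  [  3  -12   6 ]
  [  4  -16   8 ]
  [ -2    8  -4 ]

ρ1 ← 1/3·ρ1
  [  1   -4   2 ]
  [  4  -16   8 ]
  [ -2    8  -4 ]
ρ2 ← ρ2 − 4·ρ1
  [  1  -4   2 ]
  [  0   0   0 ]
  [ -2   8  -4 ]
ρ3 ← ρ3 + 2·ρ1
  [ 1  -4  2 ]
  [ 0   0  0 ]
  [ 0   0  0 ]

[[1, -4, 2], [0, 0, 0], [0, 0, 0]]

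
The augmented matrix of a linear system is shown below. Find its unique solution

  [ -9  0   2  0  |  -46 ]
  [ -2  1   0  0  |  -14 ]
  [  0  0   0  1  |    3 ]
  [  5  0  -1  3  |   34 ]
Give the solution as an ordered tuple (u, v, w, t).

(4, -6, -5, 3)

ρ1 -> -1/9·ρ1
  [  1  0  -2/9  0  |  46/9 ]
  [ -2  1     0  0  |   -14 ]
  [  0  0     0  1  |     3 ]
  [  5  0    -1  3  |    34 ]
ρ2 -> ρ2 + 2·ρ1
  [ 1  0  -2/9  0  |   46/9 ]
  [ 0  1  -4/9  0  |  -34/9 ]
  [ 0  0     0  1  |      3 ]
  [ 5  0    -1  3  |     34 ]
ρ4 -> ρ4 − 5·ρ1
  [ 1  0  -2/9  0  |   46/9 ]
  [ 0  1  -4/9  0  |  -34/9 ]
  [ 0  0     0  1  |      3 ]
  [ 0  0   1/9  3  |   76/9 ]
ρ3 ↔ ρ4
  [ 1  0  -2/9  0  |   46/9 ]
  [ 0  1  -4/9  0  |  -34/9 ]
  [ 0  0   1/9  3  |   76/9 ]
  [ 0  0     0  1  |      3 ]
ρ3 -> 9·ρ3
  [ 1  0  -2/9   0  |   46/9 ]
  [ 0  1  -4/9   0  |  -34/9 ]
  [ 0  0     1  27  |     76 ]
  [ 0  0     0   1  |      3 ]
ρ3 -> ρ3 − 27·ρ4
  [ 1  0  -2/9  0  |   46/9 ]
  [ 0  1  -4/9  0  |  -34/9 ]
  [ 0  0     1  0  |     -5 ]
  [ 0  0     0  1  |      3 ]
ρ2 -> ρ2 + 4/9·ρ3
  [ 1  0  -2/9  0  |  46/9 ]
  [ 0  1     0  0  |    -6 ]
  [ 0  0     1  0  |    -5 ]
  [ 0  0     0  1  |     3 ]
ρ1 -> ρ1 + 2/9·ρ3
  [ 1  0  0  0  |   4 ]
  [ 0  1  0  0  |  -6 ]
  [ 0  0  1  0  |  -5 ]
  [ 0  0  0  1  |   3 ]
Reading off the last column: u = 4, v = -6, w = -5, t = 3.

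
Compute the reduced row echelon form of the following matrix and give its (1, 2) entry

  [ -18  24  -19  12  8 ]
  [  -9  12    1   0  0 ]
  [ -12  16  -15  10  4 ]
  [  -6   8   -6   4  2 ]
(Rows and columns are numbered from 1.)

-4/3

Multiply r1 by -1/18.
  [   1  -4/3  19/18  -2/3  -4/9 ]
  [  -9    12      1     0     0 ]
  [ -12    16    -15    10     4 ]
  [  -6     8     -6     4     2 ]
Add 9 times r1 to r2.
  [   1  -4/3  19/18  -2/3  -4/9 ]
  [   0     0   21/2    -6    -4 ]
  [ -12    16    -15    10     4 ]
  [  -6     8     -6     4     2 ]
Add 12 times r1 to r3.
  [  1  -4/3  19/18  -2/3  -4/9 ]
  [  0     0   21/2    -6    -4 ]
  [  0     0   -7/3     2  -4/3 ]
  [ -6     8     -6     4     2 ]
Add 6 times r1 to r4.
  [ 1  -4/3  19/18  -2/3  -4/9 ]
  [ 0     0   21/2    -6    -4 ]
  [ 0     0   -7/3     2  -4/3 ]
  [ 0     0    1/3     0  -2/3 ]
Multiply r2 by 2/21.
  [ 1  -4/3  19/18  -2/3   -4/9 ]
  [ 0     0      1  -4/7  -8/21 ]
  [ 0     0   -7/3     2   -4/3 ]
  [ 0     0    1/3     0   -2/3 ]
Add 7/3 times r2 to r3.
  [ 1  -4/3  19/18  -2/3   -4/9 ]
  [ 0     0      1  -4/7  -8/21 ]
  [ 0     0      0   2/3  -20/9 ]
  [ 0     0    1/3     0   -2/3 ]
Subtract 1/3 times r2 from r4.
  [ 1  -4/3  19/18  -2/3    -4/9 ]
  [ 0     0      1  -4/7   -8/21 ]
  [ 0     0      0   2/3   -20/9 ]
  [ 0     0      0  4/21  -34/63 ]
Multiply r3 by 3/2.
  [ 1  -4/3  19/18  -2/3    -4/9 ]
  [ 0     0      1  -4/7   -8/21 ]
  [ 0     0      0     1   -10/3 ]
  [ 0     0      0  4/21  -34/63 ]
Subtract 4/21 times r3 from r4.
  [ 1  -4/3  19/18  -2/3   -4/9 ]
  [ 0     0      1  -4/7  -8/21 ]
  [ 0     0      0     1  -10/3 ]
  [ 0     0      0     0   2/21 ]
Multiply r4 by 21/2.
  [ 1  -4/3  19/18  -2/3   -4/9 ]
  [ 0     0      1  -4/7  -8/21 ]
  [ 0     0      0     1  -10/3 ]
  [ 0     0      0     0      1 ]
Add 10/3 times r4 to r3.
  [ 1  -4/3  19/18  -2/3   -4/9 ]
  [ 0     0      1  -4/7  -8/21 ]
  [ 0     0      0     1      0 ]
  [ 0     0      0     0      1 ]
Add 8/21 times r4 to r2.
  [ 1  -4/3  19/18  -2/3  -4/9 ]
  [ 0     0      1  -4/7     0 ]
  [ 0     0      0     1     0 ]
  [ 0     0      0     0     1 ]
Add 4/9 times r4 to r1.
  [ 1  -4/3  19/18  -2/3  0 ]
  [ 0     0      1  -4/7  0 ]
  [ 0     0      0     1  0 ]
  [ 0     0      0     0  1 ]
Add 4/7 times r3 to r2.
  [ 1  -4/3  19/18  -2/3  0 ]
  [ 0     0      1     0  0 ]
  [ 0     0      0     1  0 ]
  [ 0     0      0     0  1 ]
Add 2/3 times r3 to r1.
  [ 1  -4/3  19/18  0  0 ]
  [ 0     0      1  0  0 ]
  [ 0     0      0  1  0 ]
  [ 0     0      0  0  1 ]
Subtract 19/18 times r2 from r1.
  [ 1  -4/3  0  0  0 ]
  [ 0     0  1  0  0 ]
  [ 0     0  0  1  0 ]
  [ 0     0  0  0  1 ]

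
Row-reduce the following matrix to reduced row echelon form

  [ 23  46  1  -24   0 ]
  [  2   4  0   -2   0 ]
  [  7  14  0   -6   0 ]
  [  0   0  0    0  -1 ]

[[1, 2, 0, 0, 0], [0, 0, 1, 0, 0], [0, 0, 0, 1, 0], [0, 0, 0, 0, 1]]

r1 := 1/23·r1
  [ 1   2  1/23  -24/23   0 ]
  [ 2   4     0      -2   0 ]
  [ 7  14     0      -6   0 ]
  [ 0   0     0       0  -1 ]
r2 := r2 − 2·r1
  [ 1   2   1/23  -24/23   0 ]
  [ 0   0  -2/23    2/23   0 ]
  [ 7  14      0      -6   0 ]
  [ 0   0      0       0  -1 ]
r3 := r3 − 7·r1
  [ 1  2   1/23  -24/23   0 ]
  [ 0  0  -2/23    2/23   0 ]
  [ 0  0  -7/23   30/23   0 ]
  [ 0  0      0       0  -1 ]
r2 := -23/2·r2
  [ 1  2   1/23  -24/23   0 ]
  [ 0  0      1      -1   0 ]
  [ 0  0  -7/23   30/23   0 ]
  [ 0  0      0       0  -1 ]
r3 := r3 + 7/23·r2
  [ 1  2  1/23  -24/23   0 ]
  [ 0  0     1      -1   0 ]
  [ 0  0     0       1   0 ]
  [ 0  0     0       0  -1 ]
r4 := -1·r4
  [ 1  2  1/23  -24/23  0 ]
  [ 0  0     1      -1  0 ]
  [ 0  0     0       1  0 ]
  [ 0  0     0       0  1 ]
r2 := r2 + r3
  [ 1  2  1/23  -24/23  0 ]
  [ 0  0     1       0  0 ]
  [ 0  0     0       1  0 ]
  [ 0  0     0       0  1 ]
r1 := r1 + 24/23·r3
  [ 1  2  1/23  0  0 ]
  [ 0  0     1  0  0 ]
  [ 0  0     0  1  0 ]
  [ 0  0     0  0  1 ]
r1 := r1 − 1/23·r2
  [ 1  2  0  0  0 ]
  [ 0  0  1  0  0 ]
  [ 0  0  0  1  0 ]
  [ 0  0  0  0  1 ]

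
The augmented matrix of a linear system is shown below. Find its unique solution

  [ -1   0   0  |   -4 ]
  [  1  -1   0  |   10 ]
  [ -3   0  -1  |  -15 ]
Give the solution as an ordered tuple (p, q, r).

(4, -6, 3)

R1 ← -1·R1
  [  1   0   0  |    4 ]
  [  1  -1   0  |   10 ]
  [ -3   0  -1  |  -15 ]
R2 ← R2 − R1
  [  1   0   0  |    4 ]
  [  0  -1   0  |    6 ]
  [ -3   0  -1  |  -15 ]
R3 ← R3 + 3·R1
  [ 1   0   0  |   4 ]
  [ 0  -1   0  |   6 ]
  [ 0   0  -1  |  -3 ]
R2 ← -1·R2
  [ 1  0   0  |   4 ]
  [ 0  1   0  |  -6 ]
  [ 0  0  -1  |  -3 ]
R3 ← -1·R3
  [ 1  0  0  |   4 ]
  [ 0  1  0  |  -6 ]
  [ 0  0  1  |   3 ]
Reading off the last column: p = 4, q = -6, r = 3.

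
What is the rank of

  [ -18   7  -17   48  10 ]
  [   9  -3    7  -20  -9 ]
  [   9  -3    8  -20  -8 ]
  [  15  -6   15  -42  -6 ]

rank = 4

R1 ← -1/18·R1
  [  1  -7/18  17/18  -8/3  -5/9 ]
  [  9     -3      7   -20    -9 ]
  [  9     -3      8   -20    -8 ]
  [ 15     -6     15   -42    -6 ]
R2 ← R2 − 9·R1
  [  1  -7/18  17/18  -8/3  -5/9 ]
  [  0    1/2   -3/2     4    -4 ]
  [  9     -3      8   -20    -8 ]
  [ 15     -6     15   -42    -6 ]
R3 ← R3 − 9·R1
  [  1  -7/18  17/18  -8/3  -5/9 ]
  [  0    1/2   -3/2     4    -4 ]
  [  0    1/2   -1/2     4    -3 ]
  [ 15     -6     15   -42    -6 ]
R4 ← R4 − 15·R1
  [ 1  -7/18  17/18  -8/3  -5/9 ]
  [ 0    1/2   -3/2     4    -4 ]
  [ 0    1/2   -1/2     4    -3 ]
  [ 0   -1/6    5/6    -2   7/3 ]
R2 ← 2·R2
  [ 1  -7/18  17/18  -8/3  -5/9 ]
  [ 0      1     -3     8    -8 ]
  [ 0    1/2   -1/2     4    -3 ]
  [ 0   -1/6    5/6    -2   7/3 ]
R3 ← R3 − 1/2·R2
  [ 1  -7/18  17/18  -8/3  -5/9 ]
  [ 0      1     -3     8    -8 ]
  [ 0      0      1     0     1 ]
  [ 0   -1/6    5/6    -2   7/3 ]
R4 ← R4 + 1/6·R2
  [ 1  -7/18  17/18  -8/3  -5/9 ]
  [ 0      1     -3     8    -8 ]
  [ 0      0      1     0     1 ]
  [ 0      0    1/3  -2/3     1 ]
R4 ← R4 − 1/3·R3
  [ 1  -7/18  17/18  -8/3  -5/9 ]
  [ 0      1     -3     8    -8 ]
  [ 0      0      1     0     1 ]
  [ 0      0      0  -2/3   2/3 ]
R4 ← -3/2·R4
  [ 1  -7/18  17/18  -8/3  -5/9 ]
  [ 0      1     -3     8    -8 ]
  [ 0      0      1     0     1 ]
  [ 0      0      0     1    -1 ]
R2 ← R2 − 8·R4
  [ 1  -7/18  17/18  -8/3  -5/9 ]
  [ 0      1     -3     0     0 ]
  [ 0      0      1     0     1 ]
  [ 0      0      0     1    -1 ]
R1 ← R1 + 8/3·R4
  [ 1  -7/18  17/18  0  -29/9 ]
  [ 0      1     -3  0      0 ]
  [ 0      0      1  0      1 ]
  [ 0      0      0  1     -1 ]
R2 ← R2 + 3·R3
  [ 1  -7/18  17/18  0  -29/9 ]
  [ 0      1      0  0      3 ]
  [ 0      0      1  0      1 ]
  [ 0      0      0  1     -1 ]
R1 ← R1 − 17/18·R3
  [ 1  -7/18  0  0  -25/6 ]
  [ 0      1  0  0      3 ]
  [ 0      0  1  0      1 ]
  [ 0      0  0  1     -1 ]
R1 ← R1 + 7/18·R2
  [ 1  0  0  0  -3 ]
  [ 0  1  0  0   3 ]
  [ 0  0  1  0   1 ]
  [ 0  0  0  1  -1 ]
The reduced form has 4 nonzero rows.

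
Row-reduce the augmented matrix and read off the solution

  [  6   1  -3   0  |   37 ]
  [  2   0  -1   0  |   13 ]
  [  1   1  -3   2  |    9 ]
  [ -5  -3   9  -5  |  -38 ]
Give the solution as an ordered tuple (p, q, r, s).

(6, -2, -1, 1)

R1 -> 1/6·R1
  [  1  1/6  -1/2   0  |  37/6 ]
  [  2    0    -1   0  |    13 ]
  [  1    1    -3   2  |     9 ]
  [ -5   -3     9  -5  |   -38 ]
R2 -> R2 − 2·R1
  [  1   1/6  -1/2   0  |  37/6 ]
  [  0  -1/3     0   0  |   2/3 ]
  [  1     1    -3   2  |     9 ]
  [ -5    -3     9  -5  |   -38 ]
R3 -> R3 − R1
  [  1   1/6  -1/2   0  |  37/6 ]
  [  0  -1/3     0   0  |   2/3 ]
  [  0   5/6  -5/2   2  |  17/6 ]
  [ -5    -3     9  -5  |   -38 ]
R4 -> R4 + 5·R1
  [ 1    1/6  -1/2   0  |   37/6 ]
  [ 0   -1/3     0   0  |    2/3 ]
  [ 0    5/6  -5/2   2  |   17/6 ]
  [ 0  -13/6  13/2  -5  |  -43/6 ]
R2 -> -3·R2
  [ 1    1/6  -1/2   0  |   37/6 ]
  [ 0      1     0   0  |     -2 ]
  [ 0    5/6  -5/2   2  |   17/6 ]
  [ 0  -13/6  13/2  -5  |  -43/6 ]
R3 -> R3 − 5/6·R2
  [ 1    1/6  -1/2   0  |   37/6 ]
  [ 0      1     0   0  |     -2 ]
  [ 0      0  -5/2   2  |    9/2 ]
  [ 0  -13/6  13/2  -5  |  -43/6 ]
R4 -> R4 + 13/6·R2
  [ 1  1/6  -1/2   0  |   37/6 ]
  [ 0    1     0   0  |     -2 ]
  [ 0    0  -5/2   2  |    9/2 ]
  [ 0    0  13/2  -5  |  -23/2 ]
R3 -> -2/5·R3
  [ 1  1/6  -1/2     0  |   37/6 ]
  [ 0    1     0     0  |     -2 ]
  [ 0    0     1  -4/5  |   -9/5 ]
  [ 0    0  13/2    -5  |  -23/2 ]
R4 -> R4 − 13/2·R3
  [ 1  1/6  -1/2     0  |  37/6 ]
  [ 0    1     0     0  |    -2 ]
  [ 0    0     1  -4/5  |  -9/5 ]
  [ 0    0     0   1/5  |   1/5 ]
R4 -> 5·R4
  [ 1  1/6  -1/2     0  |  37/6 ]
  [ 0    1     0     0  |    -2 ]
  [ 0    0     1  -4/5  |  -9/5 ]
  [ 0    0     0     1  |     1 ]
R3 -> R3 + 4/5·R4
  [ 1  1/6  -1/2  0  |  37/6 ]
  [ 0    1     0  0  |    -2 ]
  [ 0    0     1  0  |    -1 ]
  [ 0    0     0  1  |     1 ]
R1 -> R1 + 1/2·R3
  [ 1  1/6  0  0  |  17/3 ]
  [ 0    1  0  0  |    -2 ]
  [ 0    0  1  0  |    -1 ]
  [ 0    0  0  1  |     1 ]
R1 -> R1 − 1/6·R2
  [ 1  0  0  0  |   6 ]
  [ 0  1  0  0  |  -2 ]
  [ 0  0  1  0  |  -1 ]
  [ 0  0  0  1  |   1 ]
Reading off the last column: p = 6, q = -2, r = -1, s = 1.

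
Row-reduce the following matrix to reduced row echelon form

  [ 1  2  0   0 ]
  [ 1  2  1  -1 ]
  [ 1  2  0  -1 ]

Subtract R1 from R2.
  [ 1  2  0   0 ]
  [ 0  0  1  -1 ]
  [ 1  2  0  -1 ]
Subtract R1 from R3.
  [ 1  2  0   0 ]
  [ 0  0  1  -1 ]
  [ 0  0  0  -1 ]
Multiply R3 by -1.
  [ 1  2  0   0 ]
  [ 0  0  1  -1 ]
  [ 0  0  0   1 ]
Add R3 to R2.
  [ 1  2  0  0 ]
  [ 0  0  1  0 ]
  [ 0  0  0  1 ]

[[1, 2, 0, 0], [0, 0, 1, 0], [0, 0, 0, 1]]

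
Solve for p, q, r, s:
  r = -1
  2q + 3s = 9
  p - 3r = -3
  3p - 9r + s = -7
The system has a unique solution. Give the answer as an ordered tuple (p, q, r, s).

(-6, 3/2, -1, 2)

Form the augmented matrix and row-reduce:
  [ 0  0   1  0  |  -1 ]
  [ 0  2   0  3  |   9 ]
  [ 1  0  -3  0  |  -3 ]
  [ 3  0  -9  1  |  -7 ]
r1 <=> r3
  [ 1  0  -3  0  |  -3 ]
  [ 0  2   0  3  |   9 ]
  [ 0  0   1  0  |  -1 ]
  [ 3  0  -9  1  |  -7 ]
r4 ← r4 − 3·r1
  [ 1  0  -3  0  |  -3 ]
  [ 0  2   0  3  |   9 ]
  [ 0  0   1  0  |  -1 ]
  [ 0  0   0  1  |   2 ]
r2 ← 1/2·r2
  [ 1  0  -3    0  |   -3 ]
  [ 0  1   0  3/2  |  9/2 ]
  [ 0  0   1    0  |   -1 ]
  [ 0  0   0    1  |    2 ]
r2 ← r2 − 3/2·r4
  [ 1  0  -3  0  |   -3 ]
  [ 0  1   0  0  |  3/2 ]
  [ 0  0   1  0  |   -1 ]
  [ 0  0   0  1  |    2 ]
r1 ← r1 + 3·r3
  [ 1  0  0  0  |   -6 ]
  [ 0  1  0  0  |  3/2 ]
  [ 0  0  1  0  |   -1 ]
  [ 0  0  0  1  |    2 ]
Reading off the last column: p = -6, q = 3/2, r = -1, s = 2.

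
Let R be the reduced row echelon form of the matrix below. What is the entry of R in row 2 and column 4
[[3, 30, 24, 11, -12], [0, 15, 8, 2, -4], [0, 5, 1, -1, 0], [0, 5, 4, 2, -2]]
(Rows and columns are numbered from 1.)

-2/5

Multiply R1 by 1/3.
  [ 1  10  8  11/3  -4 ]
  [ 0  15  8     2  -4 ]
  [ 0   5  1    -1   0 ]
  [ 0   5  4     2  -2 ]
Multiply R2 by 1/15.
  [ 1  10     8  11/3     -4 ]
  [ 0   1  8/15  2/15  -4/15 ]
  [ 0   5     1    -1      0 ]
  [ 0   5     4     2     -2 ]
Subtract 5 times R2 from R3.
  [ 1  10     8  11/3     -4 ]
  [ 0   1  8/15  2/15  -4/15 ]
  [ 0   0  -5/3  -5/3    4/3 ]
  [ 0   5     4     2     -2 ]
Subtract 5 times R2 from R4.
  [ 1  10     8  11/3     -4 ]
  [ 0   1  8/15  2/15  -4/15 ]
  [ 0   0  -5/3  -5/3    4/3 ]
  [ 0   0   4/3   4/3   -2/3 ]
Multiply R3 by -3/5.
  [ 1  10     8  11/3     -4 ]
  [ 0   1  8/15  2/15  -4/15 ]
  [ 0   0     1     1   -4/5 ]
  [ 0   0   4/3   4/3   -2/3 ]
Subtract 4/3 times R3 from R4.
  [ 1  10     8  11/3     -4 ]
  [ 0   1  8/15  2/15  -4/15 ]
  [ 0   0     1     1   -4/5 ]
  [ 0   0     0     0    2/5 ]
Multiply R4 by 5/2.
  [ 1  10     8  11/3     -4 ]
  [ 0   1  8/15  2/15  -4/15 ]
  [ 0   0     1     1   -4/5 ]
  [ 0   0     0     0      1 ]
Add 4/5 times R4 to R3.
  [ 1  10     8  11/3     -4 ]
  [ 0   1  8/15  2/15  -4/15 ]
  [ 0   0     1     1      0 ]
  [ 0   0     0     0      1 ]
Add 4/15 times R4 to R2.
  [ 1  10     8  11/3  -4 ]
  [ 0   1  8/15  2/15   0 ]
  [ 0   0     1     1   0 ]
  [ 0   0     0     0   1 ]
Add 4 times R4 to R1.
  [ 1  10     8  11/3  0 ]
  [ 0   1  8/15  2/15  0 ]
  [ 0   0     1     1  0 ]
  [ 0   0     0     0  1 ]
Subtract 8/15 times R3 from R2.
  [ 1  10  8  11/3  0 ]
  [ 0   1  0  -2/5  0 ]
  [ 0   0  1     1  0 ]
  [ 0   0  0     0  1 ]
Subtract 8 times R3 from R1.
  [ 1  10  0  -13/3  0 ]
  [ 0   1  0   -2/5  0 ]
  [ 0   0  1      1  0 ]
  [ 0   0  0      0  1 ]
Subtract 10 times R2 from R1.
  [ 1  0  0  -1/3  0 ]
  [ 0  1  0  -2/5  0 ]
  [ 0  0  1     1  0 ]
  [ 0  0  0     0  1 ]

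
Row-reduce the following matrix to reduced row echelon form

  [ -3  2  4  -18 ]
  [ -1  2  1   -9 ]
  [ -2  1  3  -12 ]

[[1, 0, 0, 0], [0, 1, 0, -3], [0, 0, 1, -3]]

Multiply R1 by -1/3.
  [  1  -2/3  -4/3    6 ]
  [ -1     2     1   -9 ]
  [ -2     1     3  -12 ]
Add R1 to R2.
  [  1  -2/3  -4/3    6 ]
  [  0   4/3  -1/3   -3 ]
  [ -2     1     3  -12 ]
Add 2 times R1 to R3.
  [ 1  -2/3  -4/3   6 ]
  [ 0   4/3  -1/3  -3 ]
  [ 0  -1/3   1/3   0 ]
Multiply R2 by 3/4.
  [ 1  -2/3  -4/3     6 ]
  [ 0     1  -1/4  -9/4 ]
  [ 0  -1/3   1/3     0 ]
Add 1/3 times R2 to R3.
  [ 1  -2/3  -4/3     6 ]
  [ 0     1  -1/4  -9/4 ]
  [ 0     0   1/4  -3/4 ]
Multiply R3 by 4.
  [ 1  -2/3  -4/3     6 ]
  [ 0     1  -1/4  -9/4 ]
  [ 0     0     1    -3 ]
Add 1/4 times R3 to R2.
  [ 1  -2/3  -4/3   6 ]
  [ 0     1     0  -3 ]
  [ 0     0     1  -3 ]
Add 4/3 times R3 to R1.
  [ 1  -2/3  0   2 ]
  [ 0     1  0  -3 ]
  [ 0     0  1  -3 ]
Add 2/3 times R2 to R1.
  [ 1  0  0   0 ]
  [ 0  1  0  -3 ]
  [ 0  0  1  -3 ]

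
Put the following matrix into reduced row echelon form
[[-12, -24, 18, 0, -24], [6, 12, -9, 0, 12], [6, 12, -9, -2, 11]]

[[1, 2, -3/2, 0, 2], [0, 0, 0, 1, 1/2], [0, 0, 0, 0, 0]]

R1 -> -1/12·R1
  [ 1   2  -3/2   0   2 ]
  [ 6  12    -9   0  12 ]
  [ 6  12    -9  -2  11 ]
R2 -> R2 − 6·R1
  [ 1   2  -3/2   0   2 ]
  [ 0   0     0   0   0 ]
  [ 6  12    -9  -2  11 ]
R3 -> R3 − 6·R1
  [ 1  2  -3/2   0   2 ]
  [ 0  0     0   0   0 ]
  [ 0  0     0  -2  -1 ]
R2 <=> R3
  [ 1  2  -3/2   0   2 ]
  [ 0  0     0  -2  -1 ]
  [ 0  0     0   0   0 ]
R2 -> -1/2·R2
  [ 1  2  -3/2  0    2 ]
  [ 0  0     0  1  1/2 ]
  [ 0  0     0  0    0 ]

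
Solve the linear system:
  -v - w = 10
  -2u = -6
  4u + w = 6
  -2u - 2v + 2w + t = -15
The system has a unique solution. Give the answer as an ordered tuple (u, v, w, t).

(3, -4, -6, -5)

Form the augmented matrix and row-reduce:
  [  0  -1  -1  0  |   10 ]
  [ -2   0   0  0  |   -6 ]
  [  4   0   1  0  |    6 ]
  [ -2  -2   2  1  |  -15 ]
R1 <-> R2
  [ -2   0   0  0  |   -6 ]
  [  0  -1  -1  0  |   10 ]
  [  4   0   1  0  |    6 ]
  [ -2  -2   2  1  |  -15 ]
R1 := -1/2·R1
  [  1   0   0  0  |    3 ]
  [  0  -1  -1  0  |   10 ]
  [  4   0   1  0  |    6 ]
  [ -2  -2   2  1  |  -15 ]
R3 := R3 − 4·R1
  [  1   0   0  0  |    3 ]
  [  0  -1  -1  0  |   10 ]
  [  0   0   1  0  |   -6 ]
  [ -2  -2   2  1  |  -15 ]
R4 := R4 + 2·R1
  [ 1   0   0  0  |   3 ]
  [ 0  -1  -1  0  |  10 ]
  [ 0   0   1  0  |  -6 ]
  [ 0  -2   2  1  |  -9 ]
R2 := -1·R2
  [ 1   0  0  0  |    3 ]
  [ 0   1  1  0  |  -10 ]
  [ 0   0  1  0  |   -6 ]
  [ 0  -2  2  1  |   -9 ]
R4 := R4 + 2·R2
  [ 1  0  0  0  |    3 ]
  [ 0  1  1  0  |  -10 ]
  [ 0  0  1  0  |   -6 ]
  [ 0  0  4  1  |  -29 ]
R4 := R4 − 4·R3
  [ 1  0  0  0  |    3 ]
  [ 0  1  1  0  |  -10 ]
  [ 0  0  1  0  |   -6 ]
  [ 0  0  0  1  |   -5 ]
R2 := R2 − R3
  [ 1  0  0  0  |   3 ]
  [ 0  1  0  0  |  -4 ]
  [ 0  0  1  0  |  -6 ]
  [ 0  0  0  1  |  -5 ]
Reading off the last column: u = 3, v = -4, w = -6, t = -5.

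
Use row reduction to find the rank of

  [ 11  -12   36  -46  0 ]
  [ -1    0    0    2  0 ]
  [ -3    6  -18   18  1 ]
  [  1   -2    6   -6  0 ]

ρ1 -> 1/11·ρ1
  [  1  -12/11  36/11  -46/11  0 ]
  [ -1       0      0       2  0 ]
  [ -3       6    -18      18  1 ]
  [  1      -2      6      -6  0 ]
ρ2 -> ρ2 + ρ1
  [  1  -12/11  36/11  -46/11  0 ]
  [  0  -12/11  36/11  -24/11  0 ]
  [ -3       6    -18      18  1 ]
  [  1      -2      6      -6  0 ]
ρ3 -> ρ3 + 3·ρ1
  [ 1  -12/11   36/11  -46/11  0 ]
  [ 0  -12/11   36/11  -24/11  0 ]
  [ 0   30/11  -90/11   60/11  1 ]
  [ 1      -2       6      -6  0 ]
ρ4 -> ρ4 − ρ1
  [ 1  -12/11   36/11  -46/11  0 ]
  [ 0  -12/11   36/11  -24/11  0 ]
  [ 0   30/11  -90/11   60/11  1 ]
  [ 0  -10/11   30/11  -20/11  0 ]
ρ2 -> -11/12·ρ2
  [ 1  -12/11   36/11  -46/11  0 ]
  [ 0       1      -3       2  0 ]
  [ 0   30/11  -90/11   60/11  1 ]
  [ 0  -10/11   30/11  -20/11  0 ]
ρ3 -> ρ3 − 30/11·ρ2
  [ 1  -12/11  36/11  -46/11  0 ]
  [ 0       1     -3       2  0 ]
  [ 0       0      0       0  1 ]
  [ 0  -10/11  30/11  -20/11  0 ]
ρ4 -> ρ4 + 10/11·ρ2
  [ 1  -12/11  36/11  -46/11  0 ]
  [ 0       1     -3       2  0 ]
  [ 0       0      0       0  1 ]
  [ 0       0      0       0  0 ]
ρ1 -> ρ1 + 12/11·ρ2
  [ 1  0   0  -2  0 ]
  [ 0  1  -3   2  0 ]
  [ 0  0   0   0  1 ]
  [ 0  0   0   0  0 ]
The reduced form has 3 nonzero rows.

rank = 3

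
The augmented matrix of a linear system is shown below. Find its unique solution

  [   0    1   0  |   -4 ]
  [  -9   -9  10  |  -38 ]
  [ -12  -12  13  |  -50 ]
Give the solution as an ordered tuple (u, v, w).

r1 <-> r2
  [  -9   -9  10  |  -38 ]
  [   0    1   0  |   -4 ]
  [ -12  -12  13  |  -50 ]
r1 -> -1/9·r1
  [   1    1  -10/9  |  38/9 ]
  [   0    1      0  |    -4 ]
  [ -12  -12     13  |   -50 ]
r3 -> r3 + 12·r1
  [ 1  1  -10/9  |  38/9 ]
  [ 0  1      0  |    -4 ]
  [ 0  0   -1/3  |   2/3 ]
r3 -> -3·r3
  [ 1  1  -10/9  |  38/9 ]
  [ 0  1      0  |    -4 ]
  [ 0  0      1  |    -2 ]
r1 -> r1 + 10/9·r3
  [ 1  1  0  |   2 ]
  [ 0  1  0  |  -4 ]
  [ 0  0  1  |  -2 ]
r1 -> r1 − r2
  [ 1  0  0  |   6 ]
  [ 0  1  0  |  -4 ]
  [ 0  0  1  |  -2 ]
Reading off the last column: u = 6, v = -4, w = -2.

(6, -4, -2)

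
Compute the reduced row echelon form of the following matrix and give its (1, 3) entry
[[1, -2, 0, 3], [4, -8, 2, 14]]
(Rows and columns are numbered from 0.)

1

ρ2 := ρ2 − 4·ρ1
  [ 1  -2  0  3 ]
  [ 0   0  2  2 ]
ρ2 := 1/2·ρ2
  [ 1  -2  0  3 ]
  [ 0   0  1  1 ]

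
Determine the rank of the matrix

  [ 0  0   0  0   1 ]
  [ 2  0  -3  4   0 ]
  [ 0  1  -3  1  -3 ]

r1 ↔ r2
r1 -> 1/2·r1
r2 ↔ r3
r2 -> r2 + 3·r3
The reduced form has 3 nonzero rows.

rank = 3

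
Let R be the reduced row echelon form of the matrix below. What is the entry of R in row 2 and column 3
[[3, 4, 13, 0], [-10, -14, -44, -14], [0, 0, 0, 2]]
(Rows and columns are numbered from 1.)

1

R1 := 1/3·R1
  [   1  4/3  13/3    0 ]
  [ -10  -14   -44  -14 ]
  [   0    0     0    2 ]
R2 := R2 + 10·R1
  [ 1   4/3  13/3    0 ]
  [ 0  -2/3  -2/3  -14 ]
  [ 0     0     0    2 ]
R2 := -3/2·R2
  [ 1  4/3  13/3   0 ]
  [ 0    1     1  21 ]
  [ 0    0     0   2 ]
R3 := 1/2·R3
  [ 1  4/3  13/3   0 ]
  [ 0    1     1  21 ]
  [ 0    0     0   1 ]
R2 := R2 − 21·R3
  [ 1  4/3  13/3  0 ]
  [ 0    1     1  0 ]
  [ 0    0     0  1 ]
R1 := R1 − 4/3·R2
  [ 1  0  3  0 ]
  [ 0  1  1  0 ]
  [ 0  0  0  1 ]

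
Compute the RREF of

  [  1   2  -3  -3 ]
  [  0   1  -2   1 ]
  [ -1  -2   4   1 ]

ρ3 ← ρ3 + ρ1
  [ 1  2  -3  -3 ]
  [ 0  1  -2   1 ]
  [ 0  0   1  -2 ]
ρ2 ← ρ2 + 2·ρ3
  [ 1  2  -3  -3 ]
  [ 0  1   0  -3 ]
  [ 0  0   1  -2 ]
ρ1 ← ρ1 + 3·ρ3
  [ 1  2  0  -9 ]
  [ 0  1  0  -3 ]
  [ 0  0  1  -2 ]
ρ1 ← ρ1 − 2·ρ2
  [ 1  0  0  -3 ]
  [ 0  1  0  -3 ]
  [ 0  0  1  -2 ]

[[1, 0, 0, -3], [0, 1, 0, -3], [0, 0, 1, -2]]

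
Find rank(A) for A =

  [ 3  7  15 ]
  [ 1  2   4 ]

ρ1 := 1/3·ρ1
ρ2 := ρ2 − ρ1
ρ2 := -3·ρ2
ρ1 := ρ1 − 7/3·ρ2
The reduced form has 2 nonzero rows.

rank = 2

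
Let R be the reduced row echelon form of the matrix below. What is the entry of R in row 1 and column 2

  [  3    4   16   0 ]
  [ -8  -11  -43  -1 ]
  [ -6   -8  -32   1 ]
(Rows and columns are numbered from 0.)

1

r1 -> 1/3·r1
  [  1  4/3  16/3   0 ]
  [ -8  -11   -43  -1 ]
  [ -6   -8   -32   1 ]
r2 -> r2 + 8·r1
  [  1   4/3  16/3   0 ]
  [  0  -1/3  -1/3  -1 ]
  [ -6    -8   -32   1 ]
r3 -> r3 + 6·r1
  [ 1   4/3  16/3   0 ]
  [ 0  -1/3  -1/3  -1 ]
  [ 0     0     0   1 ]
r2 -> -3·r2
  [ 1  4/3  16/3  0 ]
  [ 0    1     1  3 ]
  [ 0    0     0  1 ]
r2 -> r2 − 3·r3
  [ 1  4/3  16/3  0 ]
  [ 0    1     1  0 ]
  [ 0    0     0  1 ]
r1 -> r1 − 4/3·r2
  [ 1  0  4  0 ]
  [ 0  1  1  0 ]
  [ 0  0  0  1 ]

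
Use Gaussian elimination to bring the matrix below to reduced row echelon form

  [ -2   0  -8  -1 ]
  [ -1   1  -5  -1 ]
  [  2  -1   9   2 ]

[[1, 0, 4, 0], [0, 1, -1, 0], [0, 0, 0, 1]]

R1 → -1/2·R1
  [  1   0   4  1/2 ]
  [ -1   1  -5   -1 ]
  [  2  -1   9    2 ]
R2 → R2 + R1
  [ 1   0   4   1/2 ]
  [ 0   1  -1  -1/2 ]
  [ 2  -1   9     2 ]
R3 → R3 − 2·R1
  [ 1   0   4   1/2 ]
  [ 0   1  -1  -1/2 ]
  [ 0  -1   1     1 ]
R3 → R3 + R2
  [ 1  0   4   1/2 ]
  [ 0  1  -1  -1/2 ]
  [ 0  0   0   1/2 ]
R3 → 2·R3
  [ 1  0   4   1/2 ]
  [ 0  1  -1  -1/2 ]
  [ 0  0   0     1 ]
R2 → R2 + 1/2·R3
  [ 1  0   4  1/2 ]
  [ 0  1  -1    0 ]
  [ 0  0   0    1 ]
R1 → R1 − 1/2·R3
  [ 1  0   4  0 ]
  [ 0  1  -1  0 ]
  [ 0  0   0  1 ]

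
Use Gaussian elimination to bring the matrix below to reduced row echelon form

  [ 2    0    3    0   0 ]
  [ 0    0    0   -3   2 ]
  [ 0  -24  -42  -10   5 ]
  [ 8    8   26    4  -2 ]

ρ1 ← 1/2·ρ1
  [ 1    0  3/2    0   0 ]
  [ 0    0    0   -3   2 ]
  [ 0  -24  -42  -10   5 ]
  [ 8    8   26    4  -2 ]
ρ4 ← ρ4 − 8·ρ1
  [ 1    0  3/2    0   0 ]
  [ 0    0    0   -3   2 ]
  [ 0  -24  -42  -10   5 ]
  [ 0    8   14    4  -2 ]
ρ2 <-> ρ3
  [ 1    0  3/2    0   0 ]
  [ 0  -24  -42  -10   5 ]
  [ 0    0    0   -3   2 ]
  [ 0    8   14    4  -2 ]
ρ2 ← -1/24·ρ2
  [ 1  0  3/2     0      0 ]
  [ 0  1  7/4  5/12  -5/24 ]
  [ 0  0    0    -3      2 ]
  [ 0  8   14     4     -2 ]
ρ4 ← ρ4 − 8·ρ2
  [ 1  0  3/2     0      0 ]
  [ 0  1  7/4  5/12  -5/24 ]
  [ 0  0    0    -3      2 ]
  [ 0  0    0   2/3   -1/3 ]
ρ3 ← -1/3·ρ3
  [ 1  0  3/2     0      0 ]
  [ 0  1  7/4  5/12  -5/24 ]
  [ 0  0    0     1   -2/3 ]
  [ 0  0    0   2/3   -1/3 ]
ρ4 ← ρ4 − 2/3·ρ3
  [ 1  0  3/2     0      0 ]
  [ 0  1  7/4  5/12  -5/24 ]
  [ 0  0    0     1   -2/3 ]
  [ 0  0    0     0    1/9 ]
ρ4 ← 9·ρ4
  [ 1  0  3/2     0      0 ]
  [ 0  1  7/4  5/12  -5/24 ]
  [ 0  0    0     1   -2/3 ]
  [ 0  0    0     0      1 ]
ρ3 ← ρ3 + 2/3·ρ4
  [ 1  0  3/2     0      0 ]
  [ 0  1  7/4  5/12  -5/24 ]
  [ 0  0    0     1      0 ]
  [ 0  0    0     0      1 ]
ρ2 ← ρ2 + 5/24·ρ4
  [ 1  0  3/2     0  0 ]
  [ 0  1  7/4  5/12  0 ]
  [ 0  0    0     1  0 ]
  [ 0  0    0     0  1 ]
ρ2 ← ρ2 − 5/12·ρ3
  [ 1  0  3/2  0  0 ]
  [ 0  1  7/4  0  0 ]
  [ 0  0    0  1  0 ]
  [ 0  0    0  0  1 ]

[[1, 0, 3/2, 0, 0], [0, 1, 7/4, 0, 0], [0, 0, 0, 1, 0], [0, 0, 0, 0, 1]]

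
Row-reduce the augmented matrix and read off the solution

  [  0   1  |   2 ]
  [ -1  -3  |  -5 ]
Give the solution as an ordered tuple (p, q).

R1 ↔ R2
  [ -1  -3  |  -5 ]
  [  0   1  |   2 ]
R1 := -1·R1
  [ 1  3  |  5 ]
  [ 0  1  |  2 ]
R1 := R1 − 3·R2
  [ 1  0  |  -1 ]
  [ 0  1  |   2 ]
Reading off the last column: p = -1, q = 2.

(-1, 2)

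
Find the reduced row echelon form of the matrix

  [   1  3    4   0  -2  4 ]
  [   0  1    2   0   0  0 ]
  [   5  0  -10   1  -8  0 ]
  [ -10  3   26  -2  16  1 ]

[[1, 0, -2, 0, -2, 0], [0, 1, 2, 0, 0, 0], [0, 0, 0, 1, 2, 0], [0, 0, 0, 0, 0, 1]]

Subtract 5 times R1 from R3.
  [   1    3    4   0  -2    4 ]
  [   0    1    2   0   0    0 ]
  [   0  -15  -30   1   2  -20 ]
  [ -10    3   26  -2  16    1 ]
Add 10 times R1 to R4.
  [ 1    3    4   0  -2    4 ]
  [ 0    1    2   0   0    0 ]
  [ 0  -15  -30   1   2  -20 ]
  [ 0   33   66  -2  -4   41 ]
Add 15 times R2 to R3.
  [ 1   3   4   0  -2    4 ]
  [ 0   1   2   0   0    0 ]
  [ 0   0   0   1   2  -20 ]
  [ 0  33  66  -2  -4   41 ]
Subtract 33 times R2 from R4.
  [ 1  3  4   0  -2    4 ]
  [ 0  1  2   0   0    0 ]
  [ 0  0  0   1   2  -20 ]
  [ 0  0  0  -2  -4   41 ]
Add 2 times R3 to R4.
  [ 1  3  4  0  -2    4 ]
  [ 0  1  2  0   0    0 ]
  [ 0  0  0  1   2  -20 ]
  [ 0  0  0  0   0    1 ]
Add 20 times R4 to R3.
  [ 1  3  4  0  -2  4 ]
  [ 0  1  2  0   0  0 ]
  [ 0  0  0  1   2  0 ]
  [ 0  0  0  0   0  1 ]
Subtract 4 times R4 from R1.
  [ 1  3  4  0  -2  0 ]
  [ 0  1  2  0   0  0 ]
  [ 0  0  0  1   2  0 ]
  [ 0  0  0  0   0  1 ]
Subtract 3 times R2 from R1.
  [ 1  0  -2  0  -2  0 ]
  [ 0  1   2  0   0  0 ]
  [ 0  0   0  1   2  0 ]
  [ 0  0   0  0   0  1 ]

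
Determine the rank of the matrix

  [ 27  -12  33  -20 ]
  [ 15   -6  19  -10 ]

rank = 2

R1 -> 1/27·R1
  [  1  -4/9  11/9  -20/27 ]
  [ 15    -6    19     -10 ]
R2 -> R2 − 15·R1
  [ 1  -4/9  11/9  -20/27 ]
  [ 0   2/3   2/3    10/9 ]
R2 -> 3/2·R2
  [ 1  -4/9  11/9  -20/27 ]
  [ 0     1     1     5/3 ]
R1 -> R1 + 4/9·R2
  [ 1  0  5/3    0 ]
  [ 0  1    1  5/3 ]
The reduced form has 2 nonzero rows.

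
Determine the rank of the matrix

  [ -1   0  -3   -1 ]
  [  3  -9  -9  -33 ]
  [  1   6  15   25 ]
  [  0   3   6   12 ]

R1 → -1·R1
  [ 1   0   3    1 ]
  [ 3  -9  -9  -33 ]
  [ 1   6  15   25 ]
  [ 0   3   6   12 ]
R2 → R2 − 3·R1
  [ 1   0    3    1 ]
  [ 0  -9  -18  -36 ]
  [ 1   6   15   25 ]
  [ 0   3    6   12 ]
R3 → R3 − R1
  [ 1   0    3    1 ]
  [ 0  -9  -18  -36 ]
  [ 0   6   12   24 ]
  [ 0   3    6   12 ]
R2 → -1/9·R2
  [ 1  0   3   1 ]
  [ 0  1   2   4 ]
  [ 0  6  12  24 ]
  [ 0  3   6  12 ]
R3 → R3 − 6·R2
  [ 1  0  3   1 ]
  [ 0  1  2   4 ]
  [ 0  0  0   0 ]
  [ 0  3  6  12 ]
R4 → R4 − 3·R2
  [ 1  0  3  1 ]
  [ 0  1  2  4 ]
  [ 0  0  0  0 ]
  [ 0  0  0  0 ]
The reduced form has 2 nonzero rows.

rank = 2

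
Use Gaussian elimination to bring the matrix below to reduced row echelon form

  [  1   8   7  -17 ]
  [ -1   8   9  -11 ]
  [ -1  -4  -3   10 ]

[[1, 0, -1, -3], [0, 1, 1, -7/4], [0, 0, 0, 0]]

R2 -> R2 + R1
  [  1   8   7  -17 ]
  [  0  16  16  -28 ]
  [ -1  -4  -3   10 ]
R3 -> R3 + R1
  [ 1   8   7  -17 ]
  [ 0  16  16  -28 ]
  [ 0   4   4   -7 ]
R2 -> 1/16·R2
  [ 1  8  7   -17 ]
  [ 0  1  1  -7/4 ]
  [ 0  4  4    -7 ]
R3 -> R3 − 4·R2
  [ 1  8  7   -17 ]
  [ 0  1  1  -7/4 ]
  [ 0  0  0     0 ]
R1 -> R1 − 8·R2
  [ 1  0  -1    -3 ]
  [ 0  1   1  -7/4 ]
  [ 0  0   0     0 ]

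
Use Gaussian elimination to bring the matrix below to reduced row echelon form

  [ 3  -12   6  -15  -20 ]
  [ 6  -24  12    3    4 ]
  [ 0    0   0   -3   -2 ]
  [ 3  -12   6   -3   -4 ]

R1 ← 1/3·R1
  [ 1   -4   2  -5  -20/3 ]
  [ 6  -24  12   3      4 ]
  [ 0    0   0  -3     -2 ]
  [ 3  -12   6  -3     -4 ]
R2 ← R2 − 6·R1
  [ 1   -4  2  -5  -20/3 ]
  [ 0    0  0  33     44 ]
  [ 0    0  0  -3     -2 ]
  [ 3  -12  6  -3     -4 ]
R4 ← R4 − 3·R1
  [ 1  -4  2  -5  -20/3 ]
  [ 0   0  0  33     44 ]
  [ 0   0  0  -3     -2 ]
  [ 0   0  0  12     16 ]
R2 ← 1/33·R2
  [ 1  -4  2  -5  -20/3 ]
  [ 0   0  0   1    4/3 ]
  [ 0   0  0  -3     -2 ]
  [ 0   0  0  12     16 ]
R3 ← R3 + 3·R2
  [ 1  -4  2  -5  -20/3 ]
  [ 0   0  0   1    4/3 ]
  [ 0   0  0   0      2 ]
  [ 0   0  0  12     16 ]
R4 ← R4 − 12·R2
  [ 1  -4  2  -5  -20/3 ]
  [ 0   0  0   1    4/3 ]
  [ 0   0  0   0      2 ]
  [ 0   0  0   0      0 ]
R3 ← 1/2·R3
  [ 1  -4  2  -5  -20/3 ]
  [ 0   0  0   1    4/3 ]
  [ 0   0  0   0      1 ]
  [ 0   0  0   0      0 ]
R2 ← R2 − 4/3·R3
  [ 1  -4  2  -5  -20/3 ]
  [ 0   0  0   1      0 ]
  [ 0   0  0   0      1 ]
  [ 0   0  0   0      0 ]
R1 ← R1 + 20/3·R3
  [ 1  -4  2  -5  0 ]
  [ 0   0  0   1  0 ]
  [ 0   0  0   0  1 ]
  [ 0   0  0   0  0 ]
R1 ← R1 + 5·R2
  [ 1  -4  2  0  0 ]
  [ 0   0  0  1  0 ]
  [ 0   0  0  0  1 ]
  [ 0   0  0  0  0 ]

[[1, -4, 2, 0, 0], [0, 0, 0, 1, 0], [0, 0, 0, 0, 1], [0, 0, 0, 0, 0]]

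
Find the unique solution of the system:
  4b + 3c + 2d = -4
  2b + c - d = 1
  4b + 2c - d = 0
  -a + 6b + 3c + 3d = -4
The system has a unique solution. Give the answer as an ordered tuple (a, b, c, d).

(-5, -3/2, 2, -2)

Form the augmented matrix and row-reduce:
  [  0  4  3   2  |  -4 ]
  [  0  2  1  -1  |   1 ]
  [  0  4  2  -1  |   0 ]
  [ -1  6  3   3  |  -4 ]
Swap R1 and R4.
Multiply R1 by -1.
Multiply R2 by 1/2.
Subtract 4 times R2 from R3.
Subtract 4 times R2 from R4.
Swap R3 and R4.
Subtract 4 times R4 from R3.
Add 1/2 times R4 to R2.
Add 3 times R4 to R1.
Subtract 1/2 times R3 from R2.
Add 3 times R3 to R1.
Add 6 times R2 to R1.
Reading off the last column: a = -5, b = -3/2, c = 2, d = -2.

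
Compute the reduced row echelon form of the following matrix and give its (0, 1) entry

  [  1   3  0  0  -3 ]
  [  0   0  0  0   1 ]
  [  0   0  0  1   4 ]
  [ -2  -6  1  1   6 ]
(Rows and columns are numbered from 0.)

3

r4 -> r4 + 2·r1
  [ 1  3  0  0  -3 ]
  [ 0  0  0  0   1 ]
  [ 0  0  0  1   4 ]
  [ 0  0  1  1   0 ]
r2 <-> r4
  [ 1  3  0  0  -3 ]
  [ 0  0  1  1   0 ]
  [ 0  0  0  1   4 ]
  [ 0  0  0  0   1 ]
r3 -> r3 − 4·r4
  [ 1  3  0  0  -3 ]
  [ 0  0  1  1   0 ]
  [ 0  0  0  1   0 ]
  [ 0  0  0  0   1 ]
r1 -> r1 + 3·r4
  [ 1  3  0  0  0 ]
  [ 0  0  1  1  0 ]
  [ 0  0  0  1  0 ]
  [ 0  0  0  0  1 ]
r2 -> r2 − r3
  [ 1  3  0  0  0 ]
  [ 0  0  1  0  0 ]
  [ 0  0  0  1  0 ]
  [ 0  0  0  0  1 ]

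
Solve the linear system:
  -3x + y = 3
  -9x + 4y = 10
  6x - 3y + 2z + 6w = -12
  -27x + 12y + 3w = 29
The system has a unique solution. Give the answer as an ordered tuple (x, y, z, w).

Form the augmented matrix and row-reduce:
  [  -3   1  0  0  |    3 ]
  [  -9   4  0  0  |   10 ]
  [   6  -3  2  6  |  -12 ]
  [ -27  12  0  3  |   29 ]
R1 → -1/3·R1
R2 → R2 + 9·R1
R3 → R3 − 6·R1
R4 → R4 + 27·R1
R3 → R3 + R2
R4 → R4 − 3·R2
R3 → 1/2·R3
R4 → 1/3·R4
R3 → R3 − 3·R4
R1 → R1 + 1/3·R2
Reading off the last column: x = -2/3, y = 1, z = -3/2, w = -1/3.

(-2/3, 1, -3/2, -1/3)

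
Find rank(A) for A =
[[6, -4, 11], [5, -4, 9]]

rank = 2

ρ1 → 1/6·ρ1
  [ 1  -2/3  11/6 ]
  [ 5    -4     9 ]
ρ2 → ρ2 − 5·ρ1
  [ 1  -2/3  11/6 ]
  [ 0  -2/3  -1/6 ]
ρ2 → -3/2·ρ2
  [ 1  -2/3  11/6 ]
  [ 0     1   1/4 ]
ρ1 → ρ1 + 2/3·ρ2
  [ 1  0    2 ]
  [ 0  1  1/4 ]
The reduced form has 2 nonzero rows.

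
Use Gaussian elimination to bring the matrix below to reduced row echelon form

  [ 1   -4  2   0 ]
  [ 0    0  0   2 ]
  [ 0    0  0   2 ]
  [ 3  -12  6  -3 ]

ρ4 := ρ4 − 3·ρ1
  [ 1  -4  2   0 ]
  [ 0   0  0   2 ]
  [ 0   0  0   2 ]
  [ 0   0  0  -3 ]
ρ2 := 1/2·ρ2
  [ 1  -4  2   0 ]
  [ 0   0  0   1 ]
  [ 0   0  0   2 ]
  [ 0   0  0  -3 ]
ρ3 := ρ3 − 2·ρ2
  [ 1  -4  2   0 ]
  [ 0   0  0   1 ]
  [ 0   0  0   0 ]
  [ 0   0  0  -3 ]
ρ4 := ρ4 + 3·ρ2
  [ 1  -4  2  0 ]
  [ 0   0  0  1 ]
  [ 0   0  0  0 ]
  [ 0   0  0  0 ]

[[1, -4, 2, 0], [0, 0, 0, 1], [0, 0, 0, 0], [0, 0, 0, 0]]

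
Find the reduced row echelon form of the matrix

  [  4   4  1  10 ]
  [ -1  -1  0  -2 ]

R1 ← 1/4·R1
R2 ← R2 + R1
R2 ← 4·R2
R1 ← R1 − 1/4·R2

[[1, 1, 0, 2], [0, 0, 1, 2]]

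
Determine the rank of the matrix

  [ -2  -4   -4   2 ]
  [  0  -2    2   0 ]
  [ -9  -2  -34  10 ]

rank = 3

Multiply R1 by -1/2.
  [  1   2    2  -1 ]
  [  0  -2    2   0 ]
  [ -9  -2  -34  10 ]
Add 9 times R1 to R3.
  [ 1   2    2  -1 ]
  [ 0  -2    2   0 ]
  [ 0  16  -16   1 ]
Multiply R2 by -1/2.
  [ 1   2    2  -1 ]
  [ 0   1   -1   0 ]
  [ 0  16  -16   1 ]
Subtract 16 times R2 from R3.
  [ 1  2   2  -1 ]
  [ 0  1  -1   0 ]
  [ 0  0   0   1 ]
Add R3 to R1.
  [ 1  2   2  0 ]
  [ 0  1  -1  0 ]
  [ 0  0   0  1 ]
Subtract 2 times R2 from R1.
  [ 1  0   4  0 ]
  [ 0  1  -1  0 ]
  [ 0  0   0  1 ]
The reduced form has 3 nonzero rows.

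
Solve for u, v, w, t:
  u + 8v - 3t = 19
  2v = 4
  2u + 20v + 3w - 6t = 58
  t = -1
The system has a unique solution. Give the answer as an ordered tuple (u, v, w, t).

Form the augmented matrix and row-reduce:
  [ 1   8  0  -3  |  19 ]
  [ 0   2  0   0  |   4 ]
  [ 2  20  3  -6  |  58 ]
  [ 0   0  0   1  |  -1 ]
R3 -> R3 − 2·R1
  [ 1  8  0  -3  |  19 ]
  [ 0  2  0   0  |   4 ]
  [ 0  4  3   0  |  20 ]
  [ 0  0  0   1  |  -1 ]
R2 -> 1/2·R2
  [ 1  8  0  -3  |  19 ]
  [ 0  1  0   0  |   2 ]
  [ 0  4  3   0  |  20 ]
  [ 0  0  0   1  |  -1 ]
R3 -> R3 − 4·R2
  [ 1  8  0  -3  |  19 ]
  [ 0  1  0   0  |   2 ]
  [ 0  0  3   0  |  12 ]
  [ 0  0  0   1  |  -1 ]
R3 -> 1/3·R3
  [ 1  8  0  -3  |  19 ]
  [ 0  1  0   0  |   2 ]
  [ 0  0  1   0  |   4 ]
  [ 0  0  0   1  |  -1 ]
R1 -> R1 + 3·R4
  [ 1  8  0  0  |  16 ]
  [ 0  1  0  0  |   2 ]
  [ 0  0  1  0  |   4 ]
  [ 0  0  0  1  |  -1 ]
R1 -> R1 − 8·R2
  [ 1  0  0  0  |   0 ]
  [ 0  1  0  0  |   2 ]
  [ 0  0  1  0  |   4 ]
  [ 0  0  0  1  |  -1 ]
Reading off the last column: u = 0, v = 2, w = 4, t = -1.

(0, 2, 4, -1)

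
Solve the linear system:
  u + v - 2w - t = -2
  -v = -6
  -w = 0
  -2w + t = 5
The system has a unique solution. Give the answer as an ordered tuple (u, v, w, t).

(-3, 6, 0, 5)

Form the augmented matrix and row-reduce:
  [ 1   1  -2  -1  |  -2 ]
  [ 0  -1   0   0  |  -6 ]
  [ 0   0  -1   0  |   0 ]
  [ 0   0  -2   1  |   5 ]
r2 ← -1·r2
  [ 1  1  -2  -1  |  -2 ]
  [ 0  1   0   0  |   6 ]
  [ 0  0  -1   0  |   0 ]
  [ 0  0  -2   1  |   5 ]
r3 ← -1·r3
  [ 1  1  -2  -1  |  -2 ]
  [ 0  1   0   0  |   6 ]
  [ 0  0   1   0  |   0 ]
  [ 0  0  -2   1  |   5 ]
r4 ← r4 + 2·r3
  [ 1  1  -2  -1  |  -2 ]
  [ 0  1   0   0  |   6 ]
  [ 0  0   1   0  |   0 ]
  [ 0  0   0   1  |   5 ]
r1 ← r1 + r4
  [ 1  1  -2  0  |  3 ]
  [ 0  1   0  0  |  6 ]
  [ 0  0   1  0  |  0 ]
  [ 0  0   0  1  |  5 ]
r1 ← r1 + 2·r3
  [ 1  1  0  0  |  3 ]
  [ 0  1  0  0  |  6 ]
  [ 0  0  1  0  |  0 ]
  [ 0  0  0  1  |  5 ]
r1 ← r1 − r2
  [ 1  0  0  0  |  -3 ]
  [ 0  1  0  0  |   6 ]
  [ 0  0  1  0  |   0 ]
  [ 0  0  0  1  |   5 ]
Reading off the last column: u = -3, v = 6, w = 0, t = 5.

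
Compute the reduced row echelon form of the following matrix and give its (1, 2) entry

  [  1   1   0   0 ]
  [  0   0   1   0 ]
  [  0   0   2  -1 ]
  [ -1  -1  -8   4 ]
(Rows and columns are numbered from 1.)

1

R4 ← R4 + R1
  [ 1  1   0   0 ]
  [ 0  0   1   0 ]
  [ 0  0   2  -1 ]
  [ 0  0  -8   4 ]
R3 ← R3 − 2·R2
  [ 1  1   0   0 ]
  [ 0  0   1   0 ]
  [ 0  0   0  -1 ]
  [ 0  0  -8   4 ]
R4 ← R4 + 8·R2
  [ 1  1  0   0 ]
  [ 0  0  1   0 ]
  [ 0  0  0  -1 ]
  [ 0  0  0   4 ]
R3 ← -1·R3
  [ 1  1  0  0 ]
  [ 0  0  1  0 ]
  [ 0  0  0  1 ]
  [ 0  0  0  4 ]
R4 ← R4 − 4·R3
  [ 1  1  0  0 ]
  [ 0  0  1  0 ]
  [ 0  0  0  1 ]
  [ 0  0  0  0 ]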